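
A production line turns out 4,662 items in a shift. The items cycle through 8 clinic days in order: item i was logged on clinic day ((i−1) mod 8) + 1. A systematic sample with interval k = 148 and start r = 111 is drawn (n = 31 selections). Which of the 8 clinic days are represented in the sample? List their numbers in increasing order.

3, 7

Consecutive selections differ by k = 148, so their clinic day numbers differ by 148 mod 8 = 4.
gcd(148, 8) = 4, so the sample visits 8/4 = 2 distinct residues mod 8.
Start 111 is clinic day 7; the clinic days hit are 3, 7.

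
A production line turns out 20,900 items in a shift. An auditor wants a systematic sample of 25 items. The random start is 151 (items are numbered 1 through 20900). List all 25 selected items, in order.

k = N/n = 20900/25 = 836
item 1: 151
item 2: 151 + 836 = 987
item 3: 987 + 836 = 1823
item 4: 1823 + 836 = 2659
item 5: 2659 + 836 = 3495
item 6: 3495 + 836 = 4331
item 7: 4331 + 836 = 5167
item 8: 5167 + 836 = 6003
item 9: 6003 + 836 = 6839
item 10: 6839 + 836 = 7675
item 11: 7675 + 836 = 8511
item 12: 8511 + 836 = 9347
item 13: 9347 + 836 = 10183
item 14: 10183 + 836 = 11019
item 15: 11019 + 836 = 11855
item 16: 11855 + 836 = 12691
item 17: 12691 + 836 = 13527
item 18: 13527 + 836 = 14363
item 19: 14363 + 836 = 15199
item 20: 15199 + 836 = 16035
item 21: 16035 + 836 = 16871
item 22: 16871 + 836 = 17707
item 23: 17707 + 836 = 18543
item 24: 18543 + 836 = 19379
item 25: 19379 + 836 = 20215

151, 987, 1823, 2659, 3495, 4331, 5167, 6003, 6839, 7675, 8511, 9347, 10183, 11019, 11855, 12691, 13527, 14363, 15199, 16035, 16871, 17707, 18543, 19379, 20215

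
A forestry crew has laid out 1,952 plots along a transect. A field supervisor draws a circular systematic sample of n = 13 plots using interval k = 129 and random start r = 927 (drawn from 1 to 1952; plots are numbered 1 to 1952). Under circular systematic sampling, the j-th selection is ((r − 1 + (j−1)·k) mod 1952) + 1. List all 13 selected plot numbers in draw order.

Selection 1: 927
Selection 2: 927 + 129 = 1056
Selection 3: 1056 + 129 = 1185
Selection 4: 1185 + 129 = 1314
Selection 5: 1314 + 129 = 1443
Selection 6: 1443 + 129 = 1572
Selection 7: 1572 + 129 = 1701
Selection 8: 1701 + 129 = 1830
Selection 9: 1830 + 129 = 1959 → 1959 − 1952 = 7
Selection 10: 7 + 129 = 136
Selection 11: 136 + 129 = 265
Selection 12: 265 + 129 = 394
Selection 13: 394 + 129 = 523

927, 1056, 1185, 1314, 1443, 1572, 1701, 1830, 7, 136, 265, 394, 523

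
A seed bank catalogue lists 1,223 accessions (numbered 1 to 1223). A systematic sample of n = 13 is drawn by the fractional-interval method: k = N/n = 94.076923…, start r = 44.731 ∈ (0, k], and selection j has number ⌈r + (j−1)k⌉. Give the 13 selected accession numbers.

j=1: r + 0k = 44.731 → ⌈·⌉ = 45
j=2: r + 1k = 138.807923… → ⌈·⌉ = 139
j=3: r + 2k = 232.884846… → ⌈·⌉ = 233
j=4: r + 3k = 326.961769… → ⌈·⌉ = 327
j=5: r + 4k = 421.038692… → ⌈·⌉ = 422
j=6: r + 5k = 515.115615… → ⌈·⌉ = 516
j=7: r + 6k = 609.192538… → ⌈·⌉ = 610
j=8: r + 7k = 703.269461… → ⌈·⌉ = 704
j=9: r + 8k = 797.346384… → ⌈·⌉ = 798
j=10: r + 9k = 891.423307… → ⌈·⌉ = 892
j=11: r + 10k = 985.500230… → ⌈·⌉ = 986
j=12: r + 11k = 1079.577153… → ⌈·⌉ = 1080
j=13: r + 12k = 1173.654076… → ⌈·⌉ = 1174

45, 139, 233, 327, 422, 516, 610, 704, 798, 892, 986, 1080, 1174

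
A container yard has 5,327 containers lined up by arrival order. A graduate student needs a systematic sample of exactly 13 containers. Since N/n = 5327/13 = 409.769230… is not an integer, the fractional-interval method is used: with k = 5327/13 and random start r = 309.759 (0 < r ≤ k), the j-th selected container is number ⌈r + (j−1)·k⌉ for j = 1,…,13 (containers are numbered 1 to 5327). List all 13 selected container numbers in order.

310, 720, 1130, 1540, 1949, 2359, 2769, 3179, 3588, 3998, 4408, 4818, 5227

j=1: r + 0k = 309.759 → ⌈·⌉ = 310
j=2: r + 1k = 719.528230… → ⌈·⌉ = 720
j=3: r + 2k = 1129.297461… → ⌈·⌉ = 1130
j=4: r + 3k = 1539.066692… → ⌈·⌉ = 1540
j=5: r + 4k = 1948.835923… → ⌈·⌉ = 1949
j=6: r + 5k = 2358.605153… → ⌈·⌉ = 2359
j=7: r + 6k = 2768.374384… → ⌈·⌉ = 2769
j=8: r + 7k = 3178.143615… → ⌈·⌉ = 3179
j=9: r + 8k = 3587.912846… → ⌈·⌉ = 3588
j=10: r + 9k = 3997.682076… → ⌈·⌉ = 3998
j=11: r + 10k = 4407.451307… → ⌈·⌉ = 4408
j=12: r + 11k = 4817.220538… → ⌈·⌉ = 4818
j=13: r + 12k = 5226.989769… → ⌈·⌉ = 5227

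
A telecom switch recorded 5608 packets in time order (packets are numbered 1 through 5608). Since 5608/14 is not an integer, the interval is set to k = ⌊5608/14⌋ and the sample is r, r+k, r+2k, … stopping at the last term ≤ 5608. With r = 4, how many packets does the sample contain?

15

k = ⌊5608/14⌋ = 400
Achieved size = ⌊(5608 − 4)/400⌋ + 1 = ⌊5604/400⌋ + 1 = 14 + 1 = 15
(last selection: 4 + 14×400 = 5604 ≤ 5608; next would be 6004 > 5608)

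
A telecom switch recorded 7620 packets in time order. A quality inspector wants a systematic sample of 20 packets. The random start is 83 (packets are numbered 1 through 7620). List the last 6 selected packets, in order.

k = N/n = 7620/20 = 381
15th selection = 83 + 14×381 = 5417
16th: 5417 + 381 = 5798
17th: 5798 + 381 = 6179
18th: 6179 + 381 = 6560
19th: 6560 + 381 = 6941
20th: 6941 + 381 = 7322

5417, 5798, 6179, 6560, 6941, 7322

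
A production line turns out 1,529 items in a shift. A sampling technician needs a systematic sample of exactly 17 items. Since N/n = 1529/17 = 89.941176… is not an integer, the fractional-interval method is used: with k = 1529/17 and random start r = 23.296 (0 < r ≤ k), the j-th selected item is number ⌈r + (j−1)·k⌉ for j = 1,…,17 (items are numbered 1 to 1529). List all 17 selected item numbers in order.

24, 114, 204, 294, 384, 474, 563, 653, 743, 833, 923, 1013, 1103, 1193, 1283, 1373, 1463

j=1: r + 0k = 23.296 → ⌈·⌉ = 24
j=2: r + 1k = 113.237176… → ⌈·⌉ = 114
j=3: r + 2k = 203.178352… → ⌈·⌉ = 204
j=4: r + 3k = 293.119529… → ⌈·⌉ = 294
j=5: r + 4k = 383.060705… → ⌈·⌉ = 384
j=6: r + 5k = 473.001882… → ⌈·⌉ = 474
j=7: r + 6k = 562.943058… → ⌈·⌉ = 563
j=8: r + 7k = 652.884235… → ⌈·⌉ = 653
j=9: r + 8k = 742.825411… → ⌈·⌉ = 743
j=10: r + 9k = 832.766588… → ⌈·⌉ = 833
j=11: r + 10k = 922.707764… → ⌈·⌉ = 923
j=12: r + 11k = 1012.648941… → ⌈·⌉ = 1013
j=13: r + 12k = 1102.590117… → ⌈·⌉ = 1103
j=14: r + 13k = 1192.531294… → ⌈·⌉ = 1193
j=15: r + 14k = 1282.472470… → ⌈·⌉ = 1283
j=16: r + 15k = 1372.413647… → ⌈·⌉ = 1373
j=17: r + 16k = 1462.354823… → ⌈·⌉ = 1463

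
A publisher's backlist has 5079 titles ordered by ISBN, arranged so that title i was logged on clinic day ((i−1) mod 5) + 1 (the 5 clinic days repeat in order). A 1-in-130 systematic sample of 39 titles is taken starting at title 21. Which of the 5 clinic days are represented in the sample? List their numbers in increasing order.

1

Consecutive selections differ by k = 130, so their clinic day numbers differ by 130 mod 5 = 0.
gcd(130, 5) = 5, so the sample visits 5/5 = 1 distinct residues mod 5.
Start 21 is clinic day 1; the clinic days hit are 1.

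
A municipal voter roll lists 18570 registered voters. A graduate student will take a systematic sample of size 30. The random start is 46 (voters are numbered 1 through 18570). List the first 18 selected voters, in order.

46, 665, 1284, 1903, 2522, 3141, 3760, 4379, 4998, 5617, 6236, 6855, 7474, 8093, 8712, 9331, 9950, 10569

k = N/n = 18570/30 = 619
voter 1: 46
voter 2: 46 + 619 = 665
voter 3: 665 + 619 = 1284
voter 4: 1284 + 619 = 1903
voter 5: 1903 + 619 = 2522
voter 6: 2522 + 619 = 3141
voter 7: 3141 + 619 = 3760
voter 8: 3760 + 619 = 4379
voter 9: 4379 + 619 = 4998
voter 10: 4998 + 619 = 5617
voter 11: 5617 + 619 = 6236
voter 12: 6236 + 619 = 6855
voter 13: 6855 + 619 = 7474
voter 14: 7474 + 619 = 8093
voter 15: 8093 + 619 = 8712
voter 16: 8712 + 619 = 9331
voter 17: 9331 + 619 = 9950
voter 18: 9950 + 619 = 10569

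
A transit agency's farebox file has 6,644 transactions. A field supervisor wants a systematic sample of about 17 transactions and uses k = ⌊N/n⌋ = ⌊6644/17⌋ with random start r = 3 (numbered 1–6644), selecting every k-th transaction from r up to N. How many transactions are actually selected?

18

k = ⌊6644/17⌋ = 390
Achieved size = ⌊(6644 − 3)/390⌋ + 1 = ⌊6641/390⌋ + 1 = 17 + 1 = 18
(last selection: 3 + 17×390 = 6633 ≤ 6644; next would be 7023 > 6644)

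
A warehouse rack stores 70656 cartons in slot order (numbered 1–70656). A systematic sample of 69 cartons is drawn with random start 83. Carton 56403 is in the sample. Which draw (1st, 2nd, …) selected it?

56

k = 70656/69 = 1024
position = (56403 − 83)/1024 + 1 = 56320/1024 + 1 = 55 + 1 = 56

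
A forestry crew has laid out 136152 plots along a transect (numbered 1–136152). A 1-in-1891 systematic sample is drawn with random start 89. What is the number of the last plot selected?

k = 1891
72nd selection = r + (72−1)·k = 89 + 71×1891 = 89 + 134261 = 134350

134350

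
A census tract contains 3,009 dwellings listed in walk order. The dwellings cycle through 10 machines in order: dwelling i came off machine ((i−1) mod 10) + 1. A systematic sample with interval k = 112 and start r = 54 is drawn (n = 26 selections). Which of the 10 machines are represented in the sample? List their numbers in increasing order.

Consecutive selections differ by k = 112, so their machine numbers differ by 112 mod 10 = 2.
gcd(112, 10) = 2, so the sample visits 10/2 = 5 distinct residues mod 10.
Start 54 is machine 4; the machines hit are 2, 4, 6, 8, 10.

2, 4, 6, 8, 10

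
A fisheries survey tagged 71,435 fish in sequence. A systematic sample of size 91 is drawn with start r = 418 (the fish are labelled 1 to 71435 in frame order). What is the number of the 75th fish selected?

58508

k = 71435/91 = 785
75th selection = r + (75−1)·k = 418 + 74×785 = 418 + 58090 = 58508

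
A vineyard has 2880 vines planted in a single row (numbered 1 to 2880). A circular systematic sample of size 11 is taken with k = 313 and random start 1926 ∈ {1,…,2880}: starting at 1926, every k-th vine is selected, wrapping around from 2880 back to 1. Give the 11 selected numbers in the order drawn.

1926, 2239, 2552, 2865, 298, 611, 924, 1237, 1550, 1863, 2176

Selection 1: 1926
Selection 2: 1926 + 313 = 2239
Selection 3: 2239 + 313 = 2552
Selection 4: 2552 + 313 = 2865
Selection 5: 2865 + 313 = 3178 → 3178 − 2880 = 298
Selection 6: 298 + 313 = 611
Selection 7: 611 + 313 = 924
Selection 8: 924 + 313 = 1237
Selection 9: 1237 + 313 = 1550
Selection 10: 1550 + 313 = 1863
Selection 11: 1863 + 313 = 2176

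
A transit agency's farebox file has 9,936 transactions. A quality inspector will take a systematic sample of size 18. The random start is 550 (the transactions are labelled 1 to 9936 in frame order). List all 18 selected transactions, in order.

550, 1102, 1654, 2206, 2758, 3310, 3862, 4414, 4966, 5518, 6070, 6622, 7174, 7726, 8278, 8830, 9382, 9934

k = N/n = 9936/18 = 552
transaction 1: 550
transaction 2: 550 + 552 = 1102
transaction 3: 1102 + 552 = 1654
transaction 4: 1654 + 552 = 2206
transaction 5: 2206 + 552 = 2758
transaction 6: 2758 + 552 = 3310
transaction 7: 3310 + 552 = 3862
transaction 8: 3862 + 552 = 4414
transaction 9: 4414 + 552 = 4966
transaction 10: 4966 + 552 = 5518
transaction 11: 5518 + 552 = 6070
transaction 12: 6070 + 552 = 6622
transaction 13: 6622 + 552 = 7174
transaction 14: 7174 + 552 = 7726
transaction 15: 7726 + 552 = 8278
transaction 16: 8278 + 552 = 8830
transaction 17: 8830 + 552 = 9382
transaction 18: 9382 + 552 = 9934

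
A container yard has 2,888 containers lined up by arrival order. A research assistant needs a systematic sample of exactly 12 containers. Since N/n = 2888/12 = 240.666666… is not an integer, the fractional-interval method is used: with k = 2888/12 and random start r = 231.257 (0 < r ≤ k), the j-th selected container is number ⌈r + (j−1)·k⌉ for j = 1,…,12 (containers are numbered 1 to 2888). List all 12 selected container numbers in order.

232, 472, 713, 954, 1194, 1435, 1676, 1916, 2157, 2398, 2638, 2879

j=1: r + 0k = 231.257 → ⌈·⌉ = 232
j=2: r + 1k = 471.923666… → ⌈·⌉ = 472
j=3: r + 2k = 712.590333… → ⌈·⌉ = 713
j=4: r + 3k = 953.257 → ⌈·⌉ = 954
j=5: r + 4k = 1193.923666… → ⌈·⌉ = 1194
j=6: r + 5k = 1434.590333… → ⌈·⌉ = 1435
j=7: r + 6k = 1675.257 → ⌈·⌉ = 1676
j=8: r + 7k = 1915.923666… → ⌈·⌉ = 1916
j=9: r + 8k = 2156.590333… → ⌈·⌉ = 2157
j=10: r + 9k = 2397.257 → ⌈·⌉ = 2398
j=11: r + 10k = 2637.923666… → ⌈·⌉ = 2638
j=12: r + 11k = 2878.590333… → ⌈·⌉ = 2879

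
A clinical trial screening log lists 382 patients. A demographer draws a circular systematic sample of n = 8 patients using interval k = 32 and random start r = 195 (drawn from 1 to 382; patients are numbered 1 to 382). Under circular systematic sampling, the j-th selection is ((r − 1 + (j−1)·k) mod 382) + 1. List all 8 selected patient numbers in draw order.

Selection 1: 195
Selection 2: 195 + 32 = 227
Selection 3: 227 + 32 = 259
Selection 4: 259 + 32 = 291
Selection 5: 291 + 32 = 323
Selection 6: 323 + 32 = 355
Selection 7: 355 + 32 = 387 → 387 − 382 = 5
Selection 8: 5 + 32 = 37

195, 227, 259, 291, 323, 355, 5, 37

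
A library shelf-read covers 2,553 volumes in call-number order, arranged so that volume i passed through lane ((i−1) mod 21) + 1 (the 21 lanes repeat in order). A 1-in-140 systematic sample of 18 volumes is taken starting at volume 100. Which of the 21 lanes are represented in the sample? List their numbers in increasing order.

Consecutive selections differ by k = 140, so their lane numbers differ by 140 mod 21 = 14.
gcd(140, 21) = 7, so the sample visits 21/7 = 3 distinct residues mod 21.
Start 100 is lane 16; the lanes hit are 2, 9, 16.

2, 9, 16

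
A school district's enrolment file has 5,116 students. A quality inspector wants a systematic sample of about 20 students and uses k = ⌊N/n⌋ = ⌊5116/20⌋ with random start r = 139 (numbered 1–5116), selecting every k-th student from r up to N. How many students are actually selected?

20

k = ⌊5116/20⌋ = 255
Achieved size = ⌊(5116 − 139)/255⌋ + 1 = ⌊4977/255⌋ + 1 = 19 + 1 = 20
(last selection: 139 + 19×255 = 4984 ≤ 5116; next would be 5239 > 5116)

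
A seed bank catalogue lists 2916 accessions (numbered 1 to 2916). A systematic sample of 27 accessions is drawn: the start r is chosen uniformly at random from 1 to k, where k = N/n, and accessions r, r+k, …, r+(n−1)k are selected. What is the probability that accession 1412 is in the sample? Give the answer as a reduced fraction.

1/108

k = 2916/27 = 108.
Accession 1412 is selected iff r ≡ 1412 (mod 108); exactly one such r in {1,…,108}.
Inclusion probability = 1/108.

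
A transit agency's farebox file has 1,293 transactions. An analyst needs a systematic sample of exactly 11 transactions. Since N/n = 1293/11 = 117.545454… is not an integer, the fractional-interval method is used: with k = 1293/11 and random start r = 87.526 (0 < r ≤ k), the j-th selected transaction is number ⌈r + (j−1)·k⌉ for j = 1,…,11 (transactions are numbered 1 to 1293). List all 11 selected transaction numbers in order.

j=1: r + 0k = 87.526 → ⌈·⌉ = 88
j=2: r + 1k = 205.071454… → ⌈·⌉ = 206
j=3: r + 2k = 322.616909… → ⌈·⌉ = 323
j=4: r + 3k = 440.162363… → ⌈·⌉ = 441
j=5: r + 4k = 557.707818… → ⌈·⌉ = 558
j=6: r + 5k = 675.253272… → ⌈·⌉ = 676
j=7: r + 6k = 792.798727… → ⌈·⌉ = 793
j=8: r + 7k = 910.344181… → ⌈·⌉ = 911
j=9: r + 8k = 1027.889636… → ⌈·⌉ = 1028
j=10: r + 9k = 1145.435090… → ⌈·⌉ = 1146
j=11: r + 10k = 1262.980545… → ⌈·⌉ = 1263

88, 206, 323, 441, 558, 676, 793, 911, 1028, 1146, 1263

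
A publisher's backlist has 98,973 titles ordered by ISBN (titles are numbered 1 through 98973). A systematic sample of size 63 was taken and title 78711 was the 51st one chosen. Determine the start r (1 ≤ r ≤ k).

161

k = 98973/63 = 1571
r = 78711 − (51−1)×1571 = 78711 − 78550 = 161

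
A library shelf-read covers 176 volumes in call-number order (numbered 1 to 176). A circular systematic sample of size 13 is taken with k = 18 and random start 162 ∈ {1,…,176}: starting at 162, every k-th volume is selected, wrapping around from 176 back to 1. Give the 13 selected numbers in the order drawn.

Selection 1: 162
Selection 2: 162 + 18 = 180 → 180 − 176 = 4
Selection 3: 4 + 18 = 22
Selection 4: 22 + 18 = 40
Selection 5: 40 + 18 = 58
Selection 6: 58 + 18 = 76
Selection 7: 76 + 18 = 94
Selection 8: 94 + 18 = 112
Selection 9: 112 + 18 = 130
Selection 10: 130 + 18 = 148
Selection 11: 148 + 18 = 166
Selection 12: 166 + 18 = 184 → 184 − 176 = 8
Selection 13: 8 + 18 = 26

162, 4, 22, 40, 58, 76, 94, 112, 130, 148, 166, 8, 26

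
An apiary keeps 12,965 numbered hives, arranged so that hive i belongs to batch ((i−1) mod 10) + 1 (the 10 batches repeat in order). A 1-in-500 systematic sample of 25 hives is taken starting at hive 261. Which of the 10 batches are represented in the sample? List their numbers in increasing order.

Consecutive selections differ by k = 500, so their batch numbers differ by 500 mod 10 = 0.
gcd(500, 10) = 10, so the sample visits 10/10 = 1 distinct residues mod 10.
Start 261 is batch 1; the batches hit are 1.

1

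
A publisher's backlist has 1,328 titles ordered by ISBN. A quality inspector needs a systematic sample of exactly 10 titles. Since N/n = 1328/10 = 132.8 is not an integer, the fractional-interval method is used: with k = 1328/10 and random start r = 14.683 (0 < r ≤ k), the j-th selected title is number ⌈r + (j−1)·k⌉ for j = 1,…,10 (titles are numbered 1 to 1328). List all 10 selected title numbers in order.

j=1: r + 0k = 14.683 → ⌈·⌉ = 15
j=2: r + 1k = 147.483 → ⌈·⌉ = 148
j=3: r + 2k = 280.283 → ⌈·⌉ = 281
j=4: r + 3k = 413.083 → ⌈·⌉ = 414
j=5: r + 4k = 545.883 → ⌈·⌉ = 546
j=6: r + 5k = 678.683 → ⌈·⌉ = 679
j=7: r + 6k = 811.483 → ⌈·⌉ = 812
j=8: r + 7k = 944.283 → ⌈·⌉ = 945
j=9: r + 8k = 1077.083 → ⌈·⌉ = 1078
j=10: r + 9k = 1209.883 → ⌈·⌉ = 1210

15, 148, 281, 414, 546, 679, 812, 945, 1078, 1210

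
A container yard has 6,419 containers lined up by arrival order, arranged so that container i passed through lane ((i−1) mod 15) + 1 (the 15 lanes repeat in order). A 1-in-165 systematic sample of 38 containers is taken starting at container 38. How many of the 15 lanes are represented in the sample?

1

Consecutive selections differ by k = 165, so their lane numbers differ by 165 mod 15 = 0.
gcd(165, 15) = 15, so the sample visits 15/15 = 1 distinct residues mod 15.
Start 38 is lane 8; the lanes hit are 8.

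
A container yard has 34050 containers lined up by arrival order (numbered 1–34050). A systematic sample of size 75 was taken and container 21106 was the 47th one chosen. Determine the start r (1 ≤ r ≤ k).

k = 34050/75 = 454
r = 21106 − (47−1)×454 = 21106 − 20884 = 222

222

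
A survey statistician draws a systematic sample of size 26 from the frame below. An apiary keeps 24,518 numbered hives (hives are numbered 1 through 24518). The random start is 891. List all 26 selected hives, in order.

891, 1834, 2777, 3720, 4663, 5606, 6549, 7492, 8435, 9378, 10321, 11264, 12207, 13150, 14093, 15036, 15979, 16922, 17865, 18808, 19751, 20694, 21637, 22580, 23523, 24466

k = N/n = 24518/26 = 943
hive 1: 891
hive 2: 891 + 943 = 1834
hive 3: 1834 + 943 = 2777
hive 4: 2777 + 943 = 3720
hive 5: 3720 + 943 = 4663
hive 6: 4663 + 943 = 5606
hive 7: 5606 + 943 = 6549
hive 8: 6549 + 943 = 7492
hive 9: 7492 + 943 = 8435
hive 10: 8435 + 943 = 9378
hive 11: 9378 + 943 = 10321
hive 12: 10321 + 943 = 11264
hive 13: 11264 + 943 = 12207
hive 14: 12207 + 943 = 13150
hive 15: 13150 + 943 = 14093
hive 16: 14093 + 943 = 15036
hive 17: 15036 + 943 = 15979
hive 18: 15979 + 943 = 16922
hive 19: 16922 + 943 = 17865
hive 20: 17865 + 943 = 18808
hive 21: 18808 + 943 = 19751
hive 22: 19751 + 943 = 20694
hive 23: 20694 + 943 = 21637
hive 24: 21637 + 943 = 22580
hive 25: 22580 + 943 = 23523
hive 26: 23523 + 943 = 24466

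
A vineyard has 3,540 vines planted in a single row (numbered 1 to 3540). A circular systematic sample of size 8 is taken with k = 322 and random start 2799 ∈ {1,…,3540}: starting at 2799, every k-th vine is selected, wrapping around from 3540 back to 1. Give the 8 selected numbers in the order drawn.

2799, 3121, 3443, 225, 547, 869, 1191, 1513

Selection 1: 2799
Selection 2: 2799 + 322 = 3121
Selection 3: 3121 + 322 = 3443
Selection 4: 3443 + 322 = 3765 → 3765 − 3540 = 225
Selection 5: 225 + 322 = 547
Selection 6: 547 + 322 = 869
Selection 7: 869 + 322 = 1191
Selection 8: 1191 + 322 = 1513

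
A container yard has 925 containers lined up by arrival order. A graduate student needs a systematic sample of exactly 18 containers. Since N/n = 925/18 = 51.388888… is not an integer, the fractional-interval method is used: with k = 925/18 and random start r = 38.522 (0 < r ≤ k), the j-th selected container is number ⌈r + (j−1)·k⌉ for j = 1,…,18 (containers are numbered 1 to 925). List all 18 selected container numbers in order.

j=1: r + 0k = 38.522 → ⌈·⌉ = 39
j=2: r + 1k = 89.910888… → ⌈·⌉ = 90
j=3: r + 2k = 141.299777… → ⌈·⌉ = 142
j=4: r + 3k = 192.688666… → ⌈·⌉ = 193
j=5: r + 4k = 244.077555… → ⌈·⌉ = 245
j=6: r + 5k = 295.466444… → ⌈·⌉ = 296
j=7: r + 6k = 346.855333… → ⌈·⌉ = 347
j=8: r + 7k = 398.244222… → ⌈·⌉ = 399
j=9: r + 8k = 449.633111… → ⌈·⌉ = 450
j=10: r + 9k = 501.022 → ⌈·⌉ = 502
j=11: r + 10k = 552.410888… → ⌈·⌉ = 553
j=12: r + 11k = 603.799777… → ⌈·⌉ = 604
j=13: r + 12k = 655.188666… → ⌈·⌉ = 656
j=14: r + 13k = 706.577555… → ⌈·⌉ = 707
j=15: r + 14k = 757.966444… → ⌈·⌉ = 758
j=16: r + 15k = 809.355333… → ⌈·⌉ = 810
j=17: r + 16k = 860.744222… → ⌈·⌉ = 861
j=18: r + 17k = 912.133111… → ⌈·⌉ = 913

39, 90, 142, 193, 245, 296, 347, 399, 450, 502, 553, 604, 656, 707, 758, 810, 861, 913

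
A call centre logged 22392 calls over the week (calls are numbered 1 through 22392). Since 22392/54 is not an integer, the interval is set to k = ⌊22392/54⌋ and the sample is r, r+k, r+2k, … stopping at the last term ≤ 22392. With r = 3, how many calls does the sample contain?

k = ⌊22392/54⌋ = 414
Achieved size = ⌊(22392 − 3)/414⌋ + 1 = ⌊22389/414⌋ + 1 = 54 + 1 = 55
(last selection: 3 + 54×414 = 22359 ≤ 22392; next would be 22773 > 22392)

55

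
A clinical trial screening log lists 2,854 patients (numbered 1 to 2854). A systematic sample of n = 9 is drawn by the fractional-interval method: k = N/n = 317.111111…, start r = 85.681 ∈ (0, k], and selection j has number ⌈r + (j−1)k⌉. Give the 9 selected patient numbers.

j=1: r + 0k = 85.681 → ⌈·⌉ = 86
j=2: r + 1k = 402.792111… → ⌈·⌉ = 403
j=3: r + 2k = 719.903222… → ⌈·⌉ = 720
j=4: r + 3k = 1037.014333… → ⌈·⌉ = 1038
j=5: r + 4k = 1354.125444… → ⌈·⌉ = 1355
j=6: r + 5k = 1671.236555… → ⌈·⌉ = 1672
j=7: r + 6k = 1988.347666… → ⌈·⌉ = 1989
j=8: r + 7k = 2305.458777… → ⌈·⌉ = 2306
j=9: r + 8k = 2622.569888… → ⌈·⌉ = 2623

86, 403, 720, 1038, 1355, 1672, 1989, 2306, 2623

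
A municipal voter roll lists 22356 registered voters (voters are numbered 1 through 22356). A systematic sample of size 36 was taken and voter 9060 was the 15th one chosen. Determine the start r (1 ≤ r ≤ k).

k = 22356/36 = 621
r = 9060 − (15−1)×621 = 9060 − 8694 = 366

366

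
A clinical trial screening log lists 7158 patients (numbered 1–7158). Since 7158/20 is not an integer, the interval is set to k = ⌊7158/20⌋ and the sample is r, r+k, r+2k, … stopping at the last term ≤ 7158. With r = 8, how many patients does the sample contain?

21

k = ⌊7158/20⌋ = 357
Achieved size = ⌊(7158 − 8)/357⌋ + 1 = ⌊7150/357⌋ + 1 = 20 + 1 = 21
(last selection: 8 + 20×357 = 7148 ≤ 7158; next would be 7505 > 7158)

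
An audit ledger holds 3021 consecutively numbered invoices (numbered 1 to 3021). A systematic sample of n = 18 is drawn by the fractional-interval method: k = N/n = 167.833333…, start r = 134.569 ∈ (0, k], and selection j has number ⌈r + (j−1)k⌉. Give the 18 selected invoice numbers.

j=1: r + 0k = 134.569 → ⌈·⌉ = 135
j=2: r + 1k = 302.402333… → ⌈·⌉ = 303
j=3: r + 2k = 470.235666… → ⌈·⌉ = 471
j=4: r + 3k = 638.069 → ⌈·⌉ = 639
j=5: r + 4k = 805.902333… → ⌈·⌉ = 806
j=6: r + 5k = 973.735666… → ⌈·⌉ = 974
j=7: r + 6k = 1141.569 → ⌈·⌉ = 1142
j=8: r + 7k = 1309.402333… → ⌈·⌉ = 1310
j=9: r + 8k = 1477.235666… → ⌈·⌉ = 1478
j=10: r + 9k = 1645.069 → ⌈·⌉ = 1646
j=11: r + 10k = 1812.902333… → ⌈·⌉ = 1813
j=12: r + 11k = 1980.735666… → ⌈·⌉ = 1981
j=13: r + 12k = 2148.569 → ⌈·⌉ = 2149
j=14: r + 13k = 2316.402333… → ⌈·⌉ = 2317
j=15: r + 14k = 2484.235666… → ⌈·⌉ = 2485
j=16: r + 15k = 2652.069 → ⌈·⌉ = 2653
j=17: r + 16k = 2819.902333… → ⌈·⌉ = 2820
j=18: r + 17k = 2987.735666… → ⌈·⌉ = 2988

135, 303, 471, 639, 806, 974, 1142, 1310, 1478, 1646, 1813, 1981, 2149, 2317, 2485, 2653, 2820, 2988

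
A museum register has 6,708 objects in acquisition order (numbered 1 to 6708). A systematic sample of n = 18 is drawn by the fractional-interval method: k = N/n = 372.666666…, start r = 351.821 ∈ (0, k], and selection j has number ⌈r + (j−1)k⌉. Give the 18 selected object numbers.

j=1: r + 0k = 351.821 → ⌈·⌉ = 352
j=2: r + 1k = 724.487666… → ⌈·⌉ = 725
j=3: r + 2k = 1097.154333… → ⌈·⌉ = 1098
j=4: r + 3k = 1469.821 → ⌈·⌉ = 1470
j=5: r + 4k = 1842.487666… → ⌈·⌉ = 1843
j=6: r + 5k = 2215.154333… → ⌈·⌉ = 2216
j=7: r + 6k = 2587.821 → ⌈·⌉ = 2588
j=8: r + 7k = 2960.487666… → ⌈·⌉ = 2961
j=9: r + 8k = 3333.154333… → ⌈·⌉ = 3334
j=10: r + 9k = 3705.821 → ⌈·⌉ = 3706
j=11: r + 10k = 4078.487666… → ⌈·⌉ = 4079
j=12: r + 11k = 4451.154333… → ⌈·⌉ = 4452
j=13: r + 12k = 4823.821 → ⌈·⌉ = 4824
j=14: r + 13k = 5196.487666… → ⌈·⌉ = 5197
j=15: r + 14k = 5569.154333… → ⌈·⌉ = 5570
j=16: r + 15k = 5941.821 → ⌈·⌉ = 5942
j=17: r + 16k = 6314.487666… → ⌈·⌉ = 6315
j=18: r + 17k = 6687.154333… → ⌈·⌉ = 6688

352, 725, 1098, 1470, 1843, 2216, 2588, 2961, 3334, 3706, 4079, 4452, 4824, 5197, 5570, 5942, 6315, 6688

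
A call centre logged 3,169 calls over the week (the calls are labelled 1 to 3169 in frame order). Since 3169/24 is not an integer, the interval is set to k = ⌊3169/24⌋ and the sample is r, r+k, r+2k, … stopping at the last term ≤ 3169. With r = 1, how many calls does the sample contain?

25

k = ⌊3169/24⌋ = 132
Achieved size = ⌊(3169 − 1)/132⌋ + 1 = ⌊3168/132⌋ + 1 = 24 + 1 = 25
(last selection: 1 + 24×132 = 3169 ≤ 3169; next would be 3301 > 3169)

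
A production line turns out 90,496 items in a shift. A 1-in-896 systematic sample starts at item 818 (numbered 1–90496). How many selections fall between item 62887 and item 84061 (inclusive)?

k = 896
First selection ≥ 62887: 818 + ⌈(62887−818)/896⌉·896 = 818 + 70×896 = 63538
Last selection ≤ 84061: 818 + ⌊(84061−818)/896⌋·896 = 818 + 92×896 = 83250
Count = 92 − 70 + 1 = 23

23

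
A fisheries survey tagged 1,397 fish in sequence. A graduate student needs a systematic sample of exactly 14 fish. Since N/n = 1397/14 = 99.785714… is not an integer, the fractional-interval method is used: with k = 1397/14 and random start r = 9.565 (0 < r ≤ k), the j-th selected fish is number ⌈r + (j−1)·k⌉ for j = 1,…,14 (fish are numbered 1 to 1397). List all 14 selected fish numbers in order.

j=1: r + 0k = 9.565 → ⌈·⌉ = 10
j=2: r + 1k = 109.350714… → ⌈·⌉ = 110
j=3: r + 2k = 209.136428… → ⌈·⌉ = 210
j=4: r + 3k = 308.922142… → ⌈·⌉ = 309
j=5: r + 4k = 408.707857… → ⌈·⌉ = 409
j=6: r + 5k = 508.493571… → ⌈·⌉ = 509
j=7: r + 6k = 608.279285… → ⌈·⌉ = 609
j=8: r + 7k = 708.065 → ⌈·⌉ = 709
j=9: r + 8k = 807.850714… → ⌈·⌉ = 808
j=10: r + 9k = 907.636428… → ⌈·⌉ = 908
j=11: r + 10k = 1007.422142… → ⌈·⌉ = 1008
j=12: r + 11k = 1107.207857… → ⌈·⌉ = 1108
j=13: r + 12k = 1206.993571… → ⌈·⌉ = 1207
j=14: r + 13k = 1306.779285… → ⌈·⌉ = 1307

10, 110, 210, 309, 409, 509, 609, 709, 808, 908, 1008, 1108, 1207, 1307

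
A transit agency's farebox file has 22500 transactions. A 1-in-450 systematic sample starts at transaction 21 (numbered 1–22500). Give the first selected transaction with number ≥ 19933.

k = 450
Steps past start: ⌈(19933 − 21)/450⌉ = ⌈19912/450⌉ = 45
Selected transaction: 21 + 45×450 = 20271

20271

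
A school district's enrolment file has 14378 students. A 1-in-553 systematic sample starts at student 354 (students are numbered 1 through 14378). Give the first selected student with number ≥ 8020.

8096

k = 553
Steps past start: ⌈(8020 − 354)/553⌉ = ⌈7666/553⌉ = 14
Selected student: 354 + 14×553 = 8096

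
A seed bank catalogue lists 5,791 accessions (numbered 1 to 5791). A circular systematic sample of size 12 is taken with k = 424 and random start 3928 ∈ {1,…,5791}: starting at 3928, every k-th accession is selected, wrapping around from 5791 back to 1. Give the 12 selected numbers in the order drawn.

3928, 4352, 4776, 5200, 5624, 257, 681, 1105, 1529, 1953, 2377, 2801

Selection 1: 3928
Selection 2: 3928 + 424 = 4352
Selection 3: 4352 + 424 = 4776
Selection 4: 4776 + 424 = 5200
Selection 5: 5200 + 424 = 5624
Selection 6: 5624 + 424 = 6048 → 6048 − 5791 = 257
Selection 7: 257 + 424 = 681
Selection 8: 681 + 424 = 1105
Selection 9: 1105 + 424 = 1529
Selection 10: 1529 + 424 = 1953
Selection 11: 1953 + 424 = 2377
Selection 12: 2377 + 424 = 2801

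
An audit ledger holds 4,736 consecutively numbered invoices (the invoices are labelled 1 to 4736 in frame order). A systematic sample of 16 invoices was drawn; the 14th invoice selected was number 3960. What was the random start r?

k = 4736/16 = 296
r = 3960 − (14−1)×296 = 3960 − 3848 = 112

112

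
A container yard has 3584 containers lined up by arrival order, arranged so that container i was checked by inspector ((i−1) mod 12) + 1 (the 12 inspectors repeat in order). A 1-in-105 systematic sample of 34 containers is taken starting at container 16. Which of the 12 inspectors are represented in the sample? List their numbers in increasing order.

Consecutive selections differ by k = 105, so their inspector numbers differ by 105 mod 12 = 9.
gcd(105, 12) = 3, so the sample visits 12/3 = 4 distinct residues mod 12.
Start 16 is inspector 4; the inspectors hit are 1, 4, 7, 10.

1, 4, 7, 10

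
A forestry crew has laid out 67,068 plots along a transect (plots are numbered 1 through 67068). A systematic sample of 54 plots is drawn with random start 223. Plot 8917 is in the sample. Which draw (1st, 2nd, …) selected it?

k = 67068/54 = 1242
position = (8917 − 223)/1242 + 1 = 8694/1242 + 1 = 7 + 1 = 8

8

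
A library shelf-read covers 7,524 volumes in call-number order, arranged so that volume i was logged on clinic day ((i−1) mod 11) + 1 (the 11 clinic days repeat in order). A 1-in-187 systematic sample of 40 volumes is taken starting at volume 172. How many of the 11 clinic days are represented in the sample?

Consecutive selections differ by k = 187, so their clinic day numbers differ by 187 mod 11 = 0.
gcd(187, 11) = 11, so the sample visits 11/11 = 1 distinct residues mod 11.
Start 172 is clinic day 7; the clinic days hit are 7.

1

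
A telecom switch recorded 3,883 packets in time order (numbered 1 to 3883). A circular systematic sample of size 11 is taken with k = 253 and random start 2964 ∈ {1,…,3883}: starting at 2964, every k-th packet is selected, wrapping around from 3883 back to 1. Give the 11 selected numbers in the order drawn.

Selection 1: 2964
Selection 2: 2964 + 253 = 3217
Selection 3: 3217 + 253 = 3470
Selection 4: 3470 + 253 = 3723
Selection 5: 3723 + 253 = 3976 → 3976 − 3883 = 93
Selection 6: 93 + 253 = 346
Selection 7: 346 + 253 = 599
Selection 8: 599 + 253 = 852
Selection 9: 852 + 253 = 1105
Selection 10: 1105 + 253 = 1358
Selection 11: 1358 + 253 = 1611

2964, 3217, 3470, 3723, 93, 346, 599, 852, 1105, 1358, 1611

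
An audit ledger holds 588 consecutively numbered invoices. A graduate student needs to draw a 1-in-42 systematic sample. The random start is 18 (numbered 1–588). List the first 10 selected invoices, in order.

18, 60, 102, 144, 186, 228, 270, 312, 354, 396

invoice 1: 18
invoice 2: 18 + 42 = 60
invoice 3: 60 + 42 = 102
invoice 4: 102 + 42 = 144
invoice 5: 144 + 42 = 186
invoice 6: 186 + 42 = 228
invoice 7: 228 + 42 = 270
invoice 8: 270 + 42 = 312
invoice 9: 312 + 42 = 354
invoice 10: 354 + 42 = 396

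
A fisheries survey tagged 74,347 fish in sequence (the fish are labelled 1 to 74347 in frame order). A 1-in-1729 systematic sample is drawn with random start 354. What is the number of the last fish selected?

72972

k = 1729
43rd selection = r + (43−1)·k = 354 + 42×1729 = 354 + 72618 = 72972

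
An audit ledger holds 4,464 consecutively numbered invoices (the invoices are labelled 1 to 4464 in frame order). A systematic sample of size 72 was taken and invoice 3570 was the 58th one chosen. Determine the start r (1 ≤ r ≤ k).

36

k = 4464/72 = 62
r = 3570 − (58−1)×62 = 3570 − 3534 = 36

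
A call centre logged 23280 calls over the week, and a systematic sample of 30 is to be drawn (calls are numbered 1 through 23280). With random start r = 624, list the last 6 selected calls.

k = N/n = 23280/30 = 776
25th selection = 624 + 24×776 = 19248
26th: 19248 + 776 = 20024
27th: 20024 + 776 = 20800
28th: 20800 + 776 = 21576
29th: 21576 + 776 = 22352
30th: 22352 + 776 = 23128

19248, 20024, 20800, 21576, 22352, 23128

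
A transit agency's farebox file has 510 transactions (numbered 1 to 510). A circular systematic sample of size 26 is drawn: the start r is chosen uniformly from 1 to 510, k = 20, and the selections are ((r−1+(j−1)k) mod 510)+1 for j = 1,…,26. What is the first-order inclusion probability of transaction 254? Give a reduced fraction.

For each position j, as r ranges over 1…510 the j-th selection hits every transaction exactly once, so transaction 254 is selected for exactly 26 of the 510 starts.
Inclusion probability = 26/510 = 13/255.

13/255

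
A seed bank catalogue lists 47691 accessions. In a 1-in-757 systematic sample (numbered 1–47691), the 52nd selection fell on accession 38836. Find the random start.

k = 757
r = 38836 − (52−1)×757 = 38836 − 38607 = 229

229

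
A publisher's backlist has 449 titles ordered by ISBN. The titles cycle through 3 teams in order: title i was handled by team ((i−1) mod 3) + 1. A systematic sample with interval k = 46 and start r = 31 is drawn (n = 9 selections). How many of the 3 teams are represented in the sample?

Consecutive selections differ by k = 46, so their team numbers differ by 46 mod 3 = 1.
gcd(46, 3) = 1, so the sample visits 3/1 = 3 distinct residues mod 3.
Start 31 is team 1; the teams hit are 1, 2, 3.

3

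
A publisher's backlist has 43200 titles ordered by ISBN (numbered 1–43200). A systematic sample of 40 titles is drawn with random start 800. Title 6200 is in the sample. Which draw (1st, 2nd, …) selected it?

6

k = 43200/40 = 1080
position = (6200 − 800)/1080 + 1 = 5400/1080 + 1 = 5 + 1 = 6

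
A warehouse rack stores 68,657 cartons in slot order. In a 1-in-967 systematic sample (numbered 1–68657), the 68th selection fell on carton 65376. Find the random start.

587

k = 967
r = 65376 − (68−1)×967 = 65376 − 64789 = 587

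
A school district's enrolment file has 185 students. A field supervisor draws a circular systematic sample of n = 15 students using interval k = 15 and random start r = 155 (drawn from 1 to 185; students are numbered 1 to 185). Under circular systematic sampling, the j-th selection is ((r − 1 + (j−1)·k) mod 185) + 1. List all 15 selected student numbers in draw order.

155, 170, 185, 15, 30, 45, 60, 75, 90, 105, 120, 135, 150, 165, 180

Selection 1: 155
Selection 2: 155 + 15 = 170
Selection 3: 170 + 15 = 185
Selection 4: 185 + 15 = 200 → 200 − 185 = 15
Selection 5: 15 + 15 = 30
Selection 6: 30 + 15 = 45
Selection 7: 45 + 15 = 60
Selection 8: 60 + 15 = 75
Selection 9: 75 + 15 = 90
Selection 10: 90 + 15 = 105
Selection 11: 105 + 15 = 120
Selection 12: 120 + 15 = 135
Selection 13: 135 + 15 = 150
Selection 14: 150 + 15 = 165
Selection 15: 165 + 15 = 180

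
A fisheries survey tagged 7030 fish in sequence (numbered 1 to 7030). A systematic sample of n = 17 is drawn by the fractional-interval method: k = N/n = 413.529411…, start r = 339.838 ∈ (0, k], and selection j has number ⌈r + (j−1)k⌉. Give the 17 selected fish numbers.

j=1: r + 0k = 339.838 → ⌈·⌉ = 340
j=2: r + 1k = 753.367411… → ⌈·⌉ = 754
j=3: r + 2k = 1166.896823… → ⌈·⌉ = 1167
j=4: r + 3k = 1580.426235… → ⌈·⌉ = 1581
j=5: r + 4k = 1993.955647… → ⌈·⌉ = 1994
j=6: r + 5k = 2407.485058… → ⌈·⌉ = 2408
j=7: r + 6k = 2821.014470… → ⌈·⌉ = 2822
j=8: r + 7k = 3234.543882… → ⌈·⌉ = 3235
j=9: r + 8k = 3648.073294… → ⌈·⌉ = 3649
j=10: r + 9k = 4061.602705… → ⌈·⌉ = 4062
j=11: r + 10k = 4475.132117… → ⌈·⌉ = 4476
j=12: r + 11k = 4888.661529… → ⌈·⌉ = 4889
j=13: r + 12k = 5302.190941… → ⌈·⌉ = 5303
j=14: r + 13k = 5715.720352… → ⌈·⌉ = 5716
j=15: r + 14k = 6129.249764… → ⌈·⌉ = 6130
j=16: r + 15k = 6542.779176… → ⌈·⌉ = 6543
j=17: r + 16k = 6956.308588… → ⌈·⌉ = 6957

340, 754, 1167, 1581, 1994, 2408, 2822, 3235, 3649, 4062, 4476, 4889, 5303, 5716, 6130, 6543, 6957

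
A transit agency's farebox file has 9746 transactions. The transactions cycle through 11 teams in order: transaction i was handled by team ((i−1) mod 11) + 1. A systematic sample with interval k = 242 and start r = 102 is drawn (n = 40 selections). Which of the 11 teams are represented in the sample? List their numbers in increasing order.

3

Consecutive selections differ by k = 242, so their team numbers differ by 242 mod 11 = 0.
gcd(242, 11) = 11, so the sample visits 11/11 = 1 distinct residues mod 11.
Start 102 is team 3; the teams hit are 3.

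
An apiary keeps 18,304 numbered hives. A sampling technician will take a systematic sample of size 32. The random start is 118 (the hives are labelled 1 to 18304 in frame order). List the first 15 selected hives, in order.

k = N/n = 18304/32 = 572
hive 1: 118
hive 2: 118 + 572 = 690
hive 3: 690 + 572 = 1262
hive 4: 1262 + 572 = 1834
hive 5: 1834 + 572 = 2406
hive 6: 2406 + 572 = 2978
hive 7: 2978 + 572 = 3550
hive 8: 3550 + 572 = 4122
hive 9: 4122 + 572 = 4694
hive 10: 4694 + 572 = 5266
hive 11: 5266 + 572 = 5838
hive 12: 5838 + 572 = 6410
hive 13: 6410 + 572 = 6982
hive 14: 6982 + 572 = 7554
hive 15: 7554 + 572 = 8126

118, 690, 1262, 1834, 2406, 2978, 3550, 4122, 4694, 5266, 5838, 6410, 6982, 7554, 8126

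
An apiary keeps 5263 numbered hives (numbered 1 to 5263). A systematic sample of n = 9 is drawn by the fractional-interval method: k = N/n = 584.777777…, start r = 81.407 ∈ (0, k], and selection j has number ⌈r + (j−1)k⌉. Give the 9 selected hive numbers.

j=1: r + 0k = 81.407 → ⌈·⌉ = 82
j=2: r + 1k = 666.184777… → ⌈·⌉ = 667
j=3: r + 2k = 1250.962555… → ⌈·⌉ = 1251
j=4: r + 3k = 1835.740333… → ⌈·⌉ = 1836
j=5: r + 4k = 2420.518111… → ⌈·⌉ = 2421
j=6: r + 5k = 3005.295888… → ⌈·⌉ = 3006
j=7: r + 6k = 3590.073666… → ⌈·⌉ = 3591
j=8: r + 7k = 4174.851444… → ⌈·⌉ = 4175
j=9: r + 8k = 4759.629222… → ⌈·⌉ = 4760

82, 667, 1251, 1836, 2421, 3006, 3591, 4175, 4760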